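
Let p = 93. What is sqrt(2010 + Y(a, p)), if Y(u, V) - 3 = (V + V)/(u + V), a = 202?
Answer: sqrt(175236195)/295 ≈ 44.873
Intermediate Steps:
Y(u, V) = 3 + 2*V/(V + u) (Y(u, V) = 3 + (V + V)/(u + V) = 3 + (2*V)/(V + u) = 3 + 2*V/(V + u))
sqrt(2010 + Y(a, p)) = sqrt(2010 + (3*202 + 5*93)/(93 + 202)) = sqrt(2010 + (606 + 465)/295) = sqrt(2010 + (1/295)*1071) = sqrt(2010 + 1071/295) = sqrt(594021/295) = sqrt(175236195)/295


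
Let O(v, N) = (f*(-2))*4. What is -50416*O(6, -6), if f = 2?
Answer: 806656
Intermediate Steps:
O(v, N) = -16 (O(v, N) = (2*(-2))*4 = -4*4 = -16)
-50416*O(6, -6) = -50416*(-16) = 806656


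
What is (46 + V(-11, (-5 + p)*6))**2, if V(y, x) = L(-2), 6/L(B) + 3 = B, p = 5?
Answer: 50176/25 ≈ 2007.0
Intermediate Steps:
L(B) = 6/(-3 + B)
V(y, x) = -6/5 (V(y, x) = 6/(-3 - 2) = 6/(-5) = 6*(-1/5) = -6/5)
(46 + V(-11, (-5 + p)*6))**2 = (46 - 6/5)**2 = (224/5)**2 = 50176/25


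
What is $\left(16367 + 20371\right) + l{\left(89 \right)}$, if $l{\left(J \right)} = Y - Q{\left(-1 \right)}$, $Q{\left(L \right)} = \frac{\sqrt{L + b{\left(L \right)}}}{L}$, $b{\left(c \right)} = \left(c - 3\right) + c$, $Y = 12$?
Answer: $36750 + i \sqrt{6} \approx 36750.0 + 2.4495 i$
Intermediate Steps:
$b{\left(c \right)} = -3 + 2 c$ ($b{\left(c \right)} = \left(-3 + c\right) + c = -3 + 2 c$)
$Q{\left(L \right)} = \frac{\sqrt{-3 + 3 L}}{L}$ ($Q{\left(L \right)} = \frac{\sqrt{L + \left(-3 + 2 L\right)}}{L} = \frac{\sqrt{-3 + 3 L}}{L}$)
$l{\left(J \right)} = 12 + i \sqrt{6}$ ($l{\left(J \right)} = 12 - \frac{\sqrt{-3 + 3 \left(-1\right)}}{-1} = 12 - - \sqrt{-3 - 3} = 12 - - \sqrt{-6} = 12 - - i \sqrt{6} = 12 + i \sqrt{6}$)
$\left(16367 + 20371\right) + l{\left(89 \right)} = \left(16367 + 20371\right) + \left(12 + i \sqrt{6}\right) = 36738 + \left(12 + i \sqrt{6}\right) = 36750 + i \sqrt{6}$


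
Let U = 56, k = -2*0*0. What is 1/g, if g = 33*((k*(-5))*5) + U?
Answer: 1/56 ≈ 0.017857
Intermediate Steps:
k = 0 (k = 0*0 = 0)
g = 56 (g = 33*((0*(-5))*5) + 56 = 33*(0*5) + 56 = 33*0 + 56 = 0 + 56 = 56)
1/g = 1/56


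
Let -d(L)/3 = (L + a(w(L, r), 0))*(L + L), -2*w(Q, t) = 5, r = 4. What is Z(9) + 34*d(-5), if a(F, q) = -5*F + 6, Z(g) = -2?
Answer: 13768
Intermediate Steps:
w(Q, t) = -5/2 (w(Q, t) = -1/2*5 = -5/2)
a(F, q) = 6 - 5*F
d(L) = -6*L*(37/2 + L) (d(L) = -3*(L + (6 - 5*(-5/2)))*(L + L) = -3*(L + (6 + 25/2))*2*L = -3*(L + 37/2)*2*L = -3*(37/2 + L)*2*L = -6*L*(37/2 + L))
Z(9) + 34*d(-5) = -2 + 34*(-3*(-5)*(37 + 2*(-5))) = -2 + 34*(-3*(-5)*(37 - 10)) = -2 + 34*(-3*(-5)*27) = -2 + 34*405 = -2 + 13770 = 13768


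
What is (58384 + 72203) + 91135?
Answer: 221722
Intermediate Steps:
(58384 + 72203) + 91135 = 130587 + 91135 = 221722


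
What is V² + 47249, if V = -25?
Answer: 47874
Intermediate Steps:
V² + 47249 = (-25)² + 47249 = 625 + 47249 = 47874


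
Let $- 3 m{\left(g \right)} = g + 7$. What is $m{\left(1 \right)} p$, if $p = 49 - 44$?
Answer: $- \frac{40}{3} \approx -13.333$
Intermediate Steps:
$p = 5$ ($p = 49 - 44 = 5$)
$m{\left(g \right)} = - \frac{7}{3} - \frac{g}{3}$ ($m{\left(g \right)} = - \frac{g + 7}{3} = - \frac{7 + g}{3} = - \frac{7}{3} - \frac{g}{3}$)
$m{\left(1 \right)} p = \left(- \frac{7}{3} - \frac{1}{3}\right) 5 = \left(- \frac{8}{3}\right) 5 = - \frac{40}{3}$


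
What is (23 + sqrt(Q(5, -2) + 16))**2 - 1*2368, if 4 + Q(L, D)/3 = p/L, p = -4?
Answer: -9187/5 + 92*sqrt(10)/5 ≈ -1779.2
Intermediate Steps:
Q(L, D) = -12 - 12/L (Q(L, D) = -12 + 3*(-4/L) = -12 - 12/L)
(23 + sqrt(Q(5, -2) + 16))**2 - 1*2368 = (23 + sqrt((-12 - 12/5) + 16))**2 - 1*2368 = (23 + sqrt((-12 - 12*1/5) + 16))**2 - 2368 = (23 + sqrt((-12 - 12/5) + 16))**2 - 2368 = (23 + sqrt(-72/5 + 16))**2 - 2368 = (23 + sqrt(8/5))**2 - 2368 = (23 + 2*sqrt(10)/5)**2 - 2368 = -2368 + (23 + 2*sqrt(10)/5)**2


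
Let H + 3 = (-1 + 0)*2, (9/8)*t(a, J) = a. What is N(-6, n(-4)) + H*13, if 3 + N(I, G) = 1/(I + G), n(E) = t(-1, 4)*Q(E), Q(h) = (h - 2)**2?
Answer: -2585/38 ≈ -68.026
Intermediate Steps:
Q(h) = (-2 + h)**2
t(a, J) = 8*a/9
H = -5 (H = -3 + (-1 + 0)*2 = -3 - 1*2 = -3 - 2 = -5)
n(E) = -8*(-2 + E)**2/9 (n(E) = ((8/9)*(-1))*(-2 + E)**2 = -8*(-2 + E)**2/9)
N(I, G) = -3 + 1/(G + I) (N(I, G) = -3 + 1/(I + G) = -3 + 1/(G + I))
N(-6, n(-4)) + H*13 = (1 - (-8)*(-2 - 4)**2/3 - 3*(-6))/(-8*(-2 - 4)**2/9 - 6) - 5*13 = (1 - (-8)*(-6)**2/3 + 18)/(-8/9*(-6)**2 - 6) - 65 = (1 - (-8)*36/3 + 18)/(-8/9*36 - 6) - 65 = (1 - 3*(-32) + 18)/(-32 - 6) - 65 = (1 + 96 + 18)/(-38) - 65 = -1/38*115 - 65 = -115/38 - 65 = -2585/38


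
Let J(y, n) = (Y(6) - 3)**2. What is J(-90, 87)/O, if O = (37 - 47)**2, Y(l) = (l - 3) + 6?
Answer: 9/25 ≈ 0.36000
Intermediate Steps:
Y(l) = 3 + l (Y(l) = (-3 + l) + 6 = 3 + l)
J(y, n) = 36 (J(y, n) = ((3 + 6) - 3)**2 = (9 - 3)**2 = 6**2 = 36)
O = 100 (O = (-10)**2 = 100)
J(-90, 87)/O = 36/100 = 36*(1/100) = 9/25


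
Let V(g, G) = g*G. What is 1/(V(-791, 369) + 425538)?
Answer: 1/133659 ≈ 7.4817e-6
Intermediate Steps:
V(g, G) = G*g
1/(V(-791, 369) + 425538) = 1/(369*(-791) + 425538) = 1/(-291879 + 425538) = 1/133659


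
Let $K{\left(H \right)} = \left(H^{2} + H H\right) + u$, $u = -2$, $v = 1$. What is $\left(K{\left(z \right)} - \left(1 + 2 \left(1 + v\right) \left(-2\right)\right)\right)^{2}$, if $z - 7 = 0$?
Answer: $10609$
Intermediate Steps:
$z = 7$ ($z = 7 + 0 = 7$)
$K{\left(H \right)} = -2 + 2 H^{2}$ ($K{\left(H \right)} = \left(H^{2} + H H\right) - 2 = \left(H^{2} + H^{2}\right) - 2 = 2 H^{2} - 2 = -2 + 2 H^{2}$)
$\left(K{\left(z \right)} - \left(1 + 2 \left(1 + v\right) \left(-2\right)\right)\right)^{2} = \left(\left(-2 + 2 \cdot 7^{2}\right) - \left(1 + 2 \left(1 + 1\right) \left(-2\right)\right)\right)^{2} = \left(\left(-2 + 2 \cdot 49\right) - \left(1 + 2 \cdot 2 \left(-2\right)\right)\right)^{2} = \left(\left(-2 + 98\right) - -7\right)^{2} = \left(96 + \left(8 - 1\right)\right)^{2} = \left(96 + 7\right)^{2} = 103^{2} = 10609$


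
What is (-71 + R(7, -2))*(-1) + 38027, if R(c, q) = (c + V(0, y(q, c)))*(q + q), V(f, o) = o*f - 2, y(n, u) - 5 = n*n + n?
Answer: 38118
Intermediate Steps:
y(n, u) = 5 + n + n**2 (y(n, u) = 5 + (n*n + n) = 5 + (n**2 + n) = 5 + (n + n**2) = 5 + n + n**2)
V(f, o) = -2 + f*o (V(f, o) = f*o - 2 = -2 + f*o)
R(c, q) = 2*q*(-2 + c) (R(c, q) = (c + (-2 + 0*(5 + q + q**2)))*(q + q) = (c + (-2 + 0))*(2*q) = (c - 2)*(2*q) = (-2 + c)*(2*q) = 2*q*(-2 + c))
(-71 + R(7, -2))*(-1) + 38027 = (-71 + 2*(-2)*(-2 + 7))*(-1) + 38027 = (-71 + 2*(-2)*5)*(-1) + 38027 = (-71 - 20)*(-1) + 38027 = -91*(-1) + 38027 = 91 + 38027 = 38118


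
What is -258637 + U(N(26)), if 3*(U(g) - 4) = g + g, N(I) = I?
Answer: -775847/3 ≈ -2.5862e+5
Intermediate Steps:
U(g) = 4 + 2*g/3 (U(g) = 4 + (g + g)/3 = 4 + (2*g)/3 = 4 + 2*g/3)
-258637 + U(N(26)) = -258637 + (4 + (2/3)*26) = -258637 + (4 + 52/3) = -258637 + 64/3 = -775847/3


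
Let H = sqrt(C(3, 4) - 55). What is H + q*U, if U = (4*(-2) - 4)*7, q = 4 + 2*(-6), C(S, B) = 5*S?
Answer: 672 + 2*I*sqrt(10) ≈ 672.0 + 6.3246*I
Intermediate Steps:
q = -8 (q = 4 - 12 = -8)
U = -84 (U = (-8 - 4)*7 = -12*7 = -84)
H = 2*I*sqrt(10) (H = sqrt(5*3 - 55) = sqrt(15 - 55) = sqrt(-40) = 2*I*sqrt(10) ≈ 6.3246*I)
H + q*U = 2*I*sqrt(10) - 8*(-84) = 2*I*sqrt(10) + 672 = 672 + 2*I*sqrt(10)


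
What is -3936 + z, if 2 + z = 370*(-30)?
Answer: -15038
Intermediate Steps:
z = -11102 (z = -2 + 370*(-30) = -2 - 11100 = -11102)
-3936 + z = -3936 - 11102 = -15038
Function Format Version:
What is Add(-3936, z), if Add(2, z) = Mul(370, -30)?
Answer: -15038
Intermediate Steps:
z = -11102 (z = Add(-2, Mul(370, -30)) = Add(-2, -11100) = -11102)
Add(-3936, z) = Add(-3936, -11102) = -15038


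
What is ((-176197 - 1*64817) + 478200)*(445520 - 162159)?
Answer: 67209262146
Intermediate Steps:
((-176197 - 1*64817) + 478200)*(445520 - 162159) = ((-176197 - 64817) + 478200)*283361 = (-241014 + 478200)*283361 = 237186*283361 = 67209262146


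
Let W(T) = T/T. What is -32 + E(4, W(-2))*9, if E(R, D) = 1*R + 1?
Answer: 13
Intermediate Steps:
W(T) = 1
E(R, D) = 1 + R (E(R, D) = R + 1 = 1 + R)
-32 + E(4, W(-2))*9 = -32 + (1 + 4)*9 = -32 + 5*9 = -32 + 45 = 13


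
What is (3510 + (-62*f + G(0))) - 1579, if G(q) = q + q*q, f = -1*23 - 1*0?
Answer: 3357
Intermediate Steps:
f = -23 (f = -23 + 0 = -23)
G(q) = q + q²
(3510 + (-62*f + G(0))) - 1579 = (3510 + (-62*(-23) + 0*(1 + 0))) - 1579 = (3510 + (1426 + 0*1)) - 1579 = (3510 + (1426 + 0)) - 1579 = (3510 + 1426) - 1579 = 4936 - 1579 = 3357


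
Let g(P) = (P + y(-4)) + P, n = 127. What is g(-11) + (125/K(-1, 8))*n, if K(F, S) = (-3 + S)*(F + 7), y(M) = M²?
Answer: 3139/6 ≈ 523.17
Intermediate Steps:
K(F, S) = (-3 + S)*(7 + F)
g(P) = 16 + 2*P (g(P) = (P + (-4)²) + P = (P + 16) + P = (16 + P) + P = 16 + 2*P)
g(-11) + (125/K(-1, 8))*n = (16 + 2*(-11)) + (125/(-21 - 3*(-1) + 7*8 - 1*8))*127 = (16 - 22) + (125/(-21 + 3 + 56 - 8))*127 = -6 + (125/30)*127 = -6 + (125*(1/30))*127 = -6 + (25/6)*127 = -6 + 3175/6 = 3139/6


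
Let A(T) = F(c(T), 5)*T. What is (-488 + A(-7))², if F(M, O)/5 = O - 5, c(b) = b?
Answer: 238144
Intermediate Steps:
F(M, O) = -25 + 5*O (F(M, O) = 5*(O - 5) = 5*(-5 + O) = -25 + 5*O)
A(T) = 0 (A(T) = (-25 + 5*5)*T = (-25 + 25)*T = 0*T = 0)
(-488 + A(-7))² = (-488 + 0)² = (-488)² = 238144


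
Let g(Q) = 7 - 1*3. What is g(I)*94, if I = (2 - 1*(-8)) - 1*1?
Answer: 376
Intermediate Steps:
I = 9 (I = (2 + 8) - 1 = 10 - 1 = 9)
g(Q) = 4 (g(Q) = 7 - 3 = 4)
g(I)*94 = 4*94 = 376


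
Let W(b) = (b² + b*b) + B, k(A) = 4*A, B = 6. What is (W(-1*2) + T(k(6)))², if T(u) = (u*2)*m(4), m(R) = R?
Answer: 42436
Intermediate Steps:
T(u) = 8*u (T(u) = (u*2)*4 = (2*u)*4 = 8*u)
W(b) = 6 + 2*b² (W(b) = (b² + b*b) + 6 = (b² + b²) + 6 = 2*b² + 6 = 6 + 2*b²)
(W(-1*2) + T(k(6)))² = ((6 + 2*(-1*2)²) + 8*(4*6))² = ((6 + 2*(-2)²) + 8*24)² = ((6 + 2*4) + 192)² = ((6 + 8) + 192)² = (14 + 192)² = 206² = 42436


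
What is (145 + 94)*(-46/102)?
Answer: -5497/51 ≈ -107.78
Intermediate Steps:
(145 + 94)*(-46/102) = 239*(-46*1/102) = 239*(-23/51) = -5497/51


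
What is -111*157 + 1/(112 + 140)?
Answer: -4391603/252 ≈ -17427.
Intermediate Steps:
-111*157 + 1/(112 + 140) = -17427 + 1/252 = -4391603/252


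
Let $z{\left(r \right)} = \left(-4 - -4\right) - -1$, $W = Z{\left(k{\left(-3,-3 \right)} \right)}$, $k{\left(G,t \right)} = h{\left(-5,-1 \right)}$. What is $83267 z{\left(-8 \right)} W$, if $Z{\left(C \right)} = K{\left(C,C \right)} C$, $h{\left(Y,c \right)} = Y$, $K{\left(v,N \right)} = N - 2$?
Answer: $2914345$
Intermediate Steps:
$K{\left(v,N \right)} = -2 + N$
$k{\left(G,t \right)} = -5$
$Z{\left(C \right)} = C \left(-2 + C\right)$ ($Z{\left(C \right)} = \left(-2 + C\right) C = C \left(-2 + C\right)$)
$W = 35$ ($W = - 5 \left(-2 - 5\right) = \left(-5\right) \left(-7\right) = 35$)
$z{\left(r \right)} = 1$ ($z{\left(r \right)} = \left(-4 + 4\right) + 1 = 0 + 1 = 1$)
$83267 z{\left(-8 \right)} W = 83267 \cdot 1 \cdot 35 = 83267 \cdot 35 = 2914345$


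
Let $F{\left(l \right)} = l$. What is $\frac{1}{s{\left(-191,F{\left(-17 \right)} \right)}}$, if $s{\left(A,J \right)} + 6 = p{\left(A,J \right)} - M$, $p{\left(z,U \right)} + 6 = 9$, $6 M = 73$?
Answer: $- \frac{6}{91} \approx -0.065934$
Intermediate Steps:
$M = \frac{73}{6}$ ($M = \frac{1}{6} \cdot 73 = \frac{73}{6} \approx 12.167$)
$p{\left(z,U \right)} = 3$ ($p{\left(z,U \right)} = -6 + 9 = 3$)
$s{\left(A,J \right)} = - \frac{91}{6}$ ($s{\left(A,J \right)} = -6 + \left(3 - \frac{73}{6}\right) = -6 - \frac{55}{6} = - \frac{91}{6}$)
$\frac{1}{s{\left(-191,F{\left(-17 \right)} \right)}} = \frac{1}{- \frac{91}{6}} = - \frac{6}{91}$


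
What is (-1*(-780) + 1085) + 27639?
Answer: 29504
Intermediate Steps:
(-1*(-780) + 1085) + 27639 = (780 + 1085) + 27639 = 1865 + 27639 = 29504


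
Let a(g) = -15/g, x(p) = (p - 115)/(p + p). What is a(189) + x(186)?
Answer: 871/7812 ≈ 0.11150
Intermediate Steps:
x(p) = (-115 + p)/(2*p) (x(p) = (-115 + p)/((2*p)) = (-115 + p)*(1/(2*p)) = (-115 + p)/(2*p))
a(g) = -15/g
a(189) + x(186) = -15/189 + (½)*(-115 + 186)/186 = -15*1/189 + (½)*(1/186)*71 = -5/63 + 71/372 = 871/7812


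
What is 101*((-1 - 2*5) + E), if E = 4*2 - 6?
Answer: -909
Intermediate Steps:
E = 2 (E = 8 - 6 = 2)
101*((-1 - 2*5) + E) = 101*((-1 - 2*5) + 2) = 101*((-1 - 10) + 2) = 101*(-11 + 2) = 101*(-9) = -909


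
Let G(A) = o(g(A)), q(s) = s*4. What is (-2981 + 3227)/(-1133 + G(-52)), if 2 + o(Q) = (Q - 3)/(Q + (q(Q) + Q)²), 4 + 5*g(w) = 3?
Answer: -246/1139 ≈ -0.21598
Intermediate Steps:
g(w) = -⅕ (g(w) = -⅘ + (⅕)*3 = -⅘ + ⅗ = -⅕)
q(s) = 4*s
o(Q) = -2 + (-3 + Q)/(Q + 25*Q²) (o(Q) = -2 + (Q - 3)/(Q + (4*Q + Q)²) = -2 + (-3 + Q)/(Q + (5*Q)²) = -2 + (-3 + Q)/(Q + 25*Q²))
G(A) = -6 (G(A) = (-3 - 1*(-⅕) - 50*(-⅕)²)/((-⅕)*(1 + 25*(-⅕))) = -5*(-3 + ⅕ - 50*1/25)/(1 - 5) = -5*(-3 + ⅕ - 2)/(-4) = -5*(-¼)*(-24/5) = -6)
(-2981 + 3227)/(-1133 + G(-52)) = (-2981 + 3227)/(-1133 - 6) = 246/(-1139) = 246*(-1/1139) = -246/1139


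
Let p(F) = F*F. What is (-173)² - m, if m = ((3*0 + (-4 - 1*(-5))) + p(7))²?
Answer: 27429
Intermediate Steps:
p(F) = F²
m = 2500 (m = ((3*0 + (-4 - 1*(-5))) + 7²)² = ((0 + (-4 + 5)) + 49)² = ((0 + 1) + 49)² = (1 + 49)² = 50² = 2500)
(-173)² - m = (-173)² - 1*2500 = 29929 - 2500 = 27429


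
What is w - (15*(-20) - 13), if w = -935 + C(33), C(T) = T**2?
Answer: 467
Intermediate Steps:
w = 154 (w = -935 + 33**2 = -935 + 1089 = 154)
w - (15*(-20) - 13) = 154 - (15*(-20) - 13) = 154 - (-300 - 13) = 154 - 1*(-313) = 154 + 313 = 467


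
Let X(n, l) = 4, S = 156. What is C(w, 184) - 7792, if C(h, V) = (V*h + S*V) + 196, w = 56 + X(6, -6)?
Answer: 32148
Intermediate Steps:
w = 60 (w = 56 + 4 = 60)
C(h, V) = 196 + 156*V + V*h (C(h, V) = (V*h + 156*V) + 196 = (156*V + V*h) + 196 = 196 + 156*V + V*h)
C(w, 184) - 7792 = (196 + 156*184 + 184*60) - 7792 = (196 + 28704 + 11040) - 7792 = 39940 - 7792 = 32148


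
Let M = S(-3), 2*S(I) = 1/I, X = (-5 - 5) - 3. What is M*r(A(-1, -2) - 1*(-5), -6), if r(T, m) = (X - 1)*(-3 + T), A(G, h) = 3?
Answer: 35/3 ≈ 11.667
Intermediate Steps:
X = -13 (X = -10 - 3 = -13)
r(T, m) = 42 - 14*T (r(T, m) = (-13 - 1)*(-3 + T) = -14*(-3 + T) = 42 - 14*T)
S(I) = 1/(2*I)
M = -⅙ (M = (½)/(-3) = (½)*(-⅓) = -⅙ ≈ -0.16667)
M*r(A(-1, -2) - 1*(-5), -6) = -(42 - 14*(3 - 1*(-5)))/6 = -(42 - 14*(3 + 5))/6 = -(42 - 14*8)/6 = -(42 - 112)/6 = -⅙*(-70) = 35/3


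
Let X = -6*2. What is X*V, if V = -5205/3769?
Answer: 62460/3769 ≈ 16.572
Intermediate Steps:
X = -12 (X = -2*6 = -12)
V = -5205/3769 (V = -5205*1/3769 = -5205/3769 ≈ -1.3810)
X*V = -12*(-5205/3769) = 62460/3769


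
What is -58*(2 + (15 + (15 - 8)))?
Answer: -1392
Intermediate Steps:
-58*(2 + (15 + (15 - 8))) = -58*(2 + (15 + 7)) = -58*(2 + 22) = -58*24 = -1392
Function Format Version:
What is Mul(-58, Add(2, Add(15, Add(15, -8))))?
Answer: -1392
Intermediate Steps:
Mul(-58, Add(2, Add(15, Add(15, -8)))) = Mul(-58, Add(2, Add(15, 7))) = Mul(-58, Add(2, 22)) = Mul(-58, 24) = -1392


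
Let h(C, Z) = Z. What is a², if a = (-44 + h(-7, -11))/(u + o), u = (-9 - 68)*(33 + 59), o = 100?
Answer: 3025/48776256 ≈ 6.2018e-5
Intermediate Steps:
u = -7084 (u = -77*92 = -7084)
a = 55/6984 (a = (-44 - 11)/(-7084 + 100) = -55/(-6984) = -55*(-1/6984) = 55/6984 ≈ 0.0078751)
a² = (55/6984)² = 3025/48776256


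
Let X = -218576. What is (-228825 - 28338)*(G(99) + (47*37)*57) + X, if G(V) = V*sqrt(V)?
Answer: -25490986625 - 76377411*sqrt(11) ≈ -2.5744e+10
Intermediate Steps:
G(V) = V**(3/2)
(-228825 - 28338)*(G(99) + (47*37)*57) + X = (-228825 - 28338)*(99**(3/2) + (47*37)*57) - 218576 = -257163*(297*sqrt(11) + 1739*57) - 218576 = -257163*(297*sqrt(11) + 99123) - 218576 = -257163*(99123 + 297*sqrt(11)) - 218576 = (-25490768049 - 76377411*sqrt(11)) - 218576 = -25490986625 - 76377411*sqrt(11)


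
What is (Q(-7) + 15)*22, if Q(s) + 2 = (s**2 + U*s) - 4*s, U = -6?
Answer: 2904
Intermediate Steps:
Q(s) = -2 + s**2 - 10*s (Q(s) = -2 + ((s**2 - 6*s) - 4*s) = -2 + (s**2 - 10*s) = -2 + s**2 - 10*s)
(Q(-7) + 15)*22 = ((-2 + (-7)**2 - 10*(-7)) + 15)*22 = ((-2 + 49 + 70) + 15)*22 = (117 + 15)*22 = 132*22 = 2904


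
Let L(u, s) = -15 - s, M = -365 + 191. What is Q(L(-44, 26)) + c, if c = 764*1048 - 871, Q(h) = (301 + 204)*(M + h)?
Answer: 691226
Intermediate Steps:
M = -174
Q(h) = -87870 + 505*h (Q(h) = (301 + 204)*(-174 + h) = 505*(-174 + h) = -87870 + 505*h)
c = 799801 (c = 800672 - 871 = 799801)
Q(L(-44, 26)) + c = (-87870 + 505*(-15 - 1*26)) + 799801 = (-87870 + 505*(-15 - 26)) + 799801 = (-87870 + 505*(-41)) + 799801 = (-87870 - 20705) + 799801 = -108575 + 799801 = 691226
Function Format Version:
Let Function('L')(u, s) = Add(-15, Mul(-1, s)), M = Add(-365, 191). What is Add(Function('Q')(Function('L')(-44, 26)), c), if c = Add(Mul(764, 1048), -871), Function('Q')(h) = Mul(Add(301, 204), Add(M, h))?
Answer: 691226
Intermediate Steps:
M = -174
Function('Q')(h) = Add(-87870, Mul(505, h)) (Function('Q')(h) = Mul(Add(301, 204), Add(-174, h)) = Mul(505, Add(-174, h)) = Add(-87870, Mul(505, h)))
c = 799801 (c = Add(800672, -871) = 799801)
Add(Function('Q')(Function('L')(-44, 26)), c) = Add(Add(-87870, Mul(505, Add(-15, Mul(-1, 26)))), 799801) = Add(Add(-87870, Mul(505, Add(-15, -26))), 799801) = Add(Add(-87870, Mul(505, -41)), 799801) = Add(Add(-87870, -20705), 799801) = Add(-108575, 799801) = 691226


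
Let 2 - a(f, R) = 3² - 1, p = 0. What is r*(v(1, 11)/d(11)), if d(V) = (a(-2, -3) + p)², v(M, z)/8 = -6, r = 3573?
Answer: -4764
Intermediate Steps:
a(f, R) = -6 (a(f, R) = 2 - (3² - 1) = 2 - (9 - 1) = 2 - 1*8 = 2 - 8 = -6)
v(M, z) = -48 (v(M, z) = 8*(-6) = -48)
d(V) = 36 (d(V) = (-6 + 0)² = (-6)² = 36)
r*(v(1, 11)/d(11)) = 3573*(-48/36) = 3573*(-48*1/36) = 3573*(-4/3) = -4764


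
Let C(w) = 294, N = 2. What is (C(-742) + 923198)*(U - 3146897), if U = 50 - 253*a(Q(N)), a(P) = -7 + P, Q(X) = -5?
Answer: -2903284308012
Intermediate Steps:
U = 3086 (U = 50 - 253*(-7 - 5) = 50 - 253*(-12) = 50 + 3036 = 3086)
(C(-742) + 923198)*(U - 3146897) = (294 + 923198)*(3086 - 3146897) = 923492*(-3143811) = -2903284308012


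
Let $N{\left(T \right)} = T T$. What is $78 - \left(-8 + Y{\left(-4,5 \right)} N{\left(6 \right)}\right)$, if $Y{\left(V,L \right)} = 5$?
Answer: $-94$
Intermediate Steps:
$N{\left(T \right)} = T^{2}$
$78 - \left(-8 + Y{\left(-4,5 \right)} N{\left(6 \right)}\right) = 78 - \left(-8 + 5 \cdot 6^{2}\right) = 78 - \left(-8 + 5 \cdot 36\right) = 78 - \left(-8 + 180\right) = 78 - 172 = -94$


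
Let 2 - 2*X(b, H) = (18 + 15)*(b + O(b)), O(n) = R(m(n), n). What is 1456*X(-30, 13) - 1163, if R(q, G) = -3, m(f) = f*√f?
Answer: 793085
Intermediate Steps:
m(f) = f^(3/2)
O(n) = -3
X(b, H) = 101/2 - 33*b/2 (X(b, H) = 1 - (18 + 15)*(b - 3)/2 = 1 - 33*(-3 + b)/2 = 1 - (-99 + 33*b)/2 = 1 + (99/2 - 33*b/2) = 101/2 - 33*b/2)
1456*X(-30, 13) - 1163 = 1456*(101/2 - 33/2*(-30)) - 1163 = 1456*(101/2 + 495) - 1163 = 1456*(1091/2) - 1163 = 794248 - 1163 = 793085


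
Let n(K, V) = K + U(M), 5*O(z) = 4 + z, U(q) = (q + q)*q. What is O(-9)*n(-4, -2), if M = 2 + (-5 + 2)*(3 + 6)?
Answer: -1246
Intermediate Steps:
M = -25 (M = 2 - 3*9 = 2 - 27 = -25)
U(q) = 2*q**2 (U(q) = (2*q)*q = 2*q**2)
O(z) = 4/5 + z/5 (O(z) = (4 + z)/5 = 4/5 + z/5)
n(K, V) = 1250 + K (n(K, V) = K + 2*(-25)**2 = K + 2*625 = K + 1250 = 1250 + K)
O(-9)*n(-4, -2) = (4/5 + (1/5)*(-9))*(1250 - 4) = (4/5 - 9/5)*1246 = -1*1246 = -1246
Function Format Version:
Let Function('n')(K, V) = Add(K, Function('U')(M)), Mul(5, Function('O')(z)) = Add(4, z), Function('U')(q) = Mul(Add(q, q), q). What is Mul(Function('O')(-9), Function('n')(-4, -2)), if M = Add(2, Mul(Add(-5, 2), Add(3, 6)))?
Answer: -1246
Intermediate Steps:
M = -25 (M = Add(2, Mul(-3, 9)) = Add(2, -27) = -25)
Function('U')(q) = Mul(2, Pow(q, 2)) (Function('U')(q) = Mul(Mul(2, q), q) = Mul(2, Pow(q, 2)))
Function('O')(z) = Add(Rational(4, 5), Mul(Rational(1, 5), z)) (Function('O')(z) = Mul(Rational(1, 5), Add(4, z)) = Add(Rational(4, 5), Mul(Rational(1, 5), z)))
Function('n')(K, V) = Add(1250, K) (Function('n')(K, V) = Add(K, Mul(2, Pow(-25, 2))) = Add(K, Mul(2, 625)) = Add(K, 1250) = Add(1250, K))
Mul(Function('O')(-9), Function('n')(-4, -2)) = Mul(Add(Rational(4, 5), Mul(Rational(1, 5), -9)), Add(1250, -4)) = Mul(Add(Rational(4, 5), Rational(-9, 5)), 1246) = Mul(-1, 1246) = -1246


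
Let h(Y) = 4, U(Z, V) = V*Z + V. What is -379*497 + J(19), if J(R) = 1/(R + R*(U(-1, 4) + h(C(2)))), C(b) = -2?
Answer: -17894484/95 ≈ -1.8836e+5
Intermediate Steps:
U(Z, V) = V + V*Z
J(R) = 1/(5*R) (J(R) = 1/(R + R*(4*(1 - 1) + 4)) = 1/(R + R*(4*0 + 4)) = 1/(R + R*(0 + 4)) = 1/(R + R*4) = 1/(R + 4*R) = 1/(5*R))
-379*497 + J(19) = -379*497 + (⅕)/19 = -188363 + (⅕)*(1/19) = -188363 + 1/95 = -17894484/95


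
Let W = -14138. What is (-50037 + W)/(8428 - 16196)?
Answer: 64175/7768 ≈ 8.2615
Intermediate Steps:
(-50037 + W)/(8428 - 16196) = (-50037 - 14138)/(8428 - 16196) = -64175/(-7768) = -64175*(-1/7768) = 64175/7768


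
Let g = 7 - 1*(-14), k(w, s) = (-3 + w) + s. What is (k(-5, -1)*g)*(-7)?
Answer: 1323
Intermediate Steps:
k(w, s) = -3 + s + w
g = 21 (g = 7 + 14 = 21)
(k(-5, -1)*g)*(-7) = ((-3 - 1 - 5)*21)*(-7) = -9*21*(-7) = -189*(-7) = 1323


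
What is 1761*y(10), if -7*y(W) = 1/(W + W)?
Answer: -1761/140 ≈ -12.579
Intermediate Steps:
y(W) = -1/(14*W) (y(W) = -1/(7*(W + W)) = -1/(2*W)/7 = -1/(14*W))
1761*y(10) = 1761*(-1/14/10) = 1761*(-1/14*⅒) = 1761*(-1/140) = -1761/140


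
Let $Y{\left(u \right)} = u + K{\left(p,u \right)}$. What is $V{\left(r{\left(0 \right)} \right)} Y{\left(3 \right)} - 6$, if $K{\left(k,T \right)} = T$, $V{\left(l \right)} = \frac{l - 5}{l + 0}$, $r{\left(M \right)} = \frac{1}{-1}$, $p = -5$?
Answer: $30$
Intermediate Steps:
$r{\left(M \right)} = -1$
$V{\left(l \right)} = \frac{-5 + l}{l}$
$Y{\left(u \right)} = 2 u$ ($Y{\left(u \right)} = u + u = 2 u$)
$V{\left(r{\left(0 \right)} \right)} Y{\left(3 \right)} - 6 = \frac{-5 - 1}{-1} \cdot 2 \cdot 3 - 6 = \left(-1\right) \left(-6\right) 6 - 6 = 6 \cdot 6 - 6 = 36 - 6 = 30$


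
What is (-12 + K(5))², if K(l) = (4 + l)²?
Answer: 4761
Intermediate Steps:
(-12 + K(5))² = (-12 + (4 + 5)²)² = (-12 + 9²)² = (-12 + 81)² = 69² = 4761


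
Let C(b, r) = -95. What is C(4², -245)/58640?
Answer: -19/11728 ≈ -0.0016201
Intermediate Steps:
C(4², -245)/58640 = -95/58640 = -95*1/58640 = -19/11728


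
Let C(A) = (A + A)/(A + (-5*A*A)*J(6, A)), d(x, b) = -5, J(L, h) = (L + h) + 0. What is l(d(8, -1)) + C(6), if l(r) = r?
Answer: -1797/359 ≈ -5.0056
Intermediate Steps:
J(L, h) = L + h
C(A) = 2*A/(A - 5*A**2*(6 + A)) (C(A) = (A + A)/(A + (-5*A*A)*(6 + A)) = (2*A)/(A + (-5*A**2)*(6 + A)) = (2*A)/(A - 5*A**2*(6 + A)) = 2*A/(A - 5*A**2*(6 + A)))
l(d(8, -1)) + C(6) = -5 - 2/(-1 + 5*6*(6 + 6)) = -5 - 2/(-1 + 5*6*12) = -5 - 2/(-1 + 360) = -5 - 2/359 = -1797/359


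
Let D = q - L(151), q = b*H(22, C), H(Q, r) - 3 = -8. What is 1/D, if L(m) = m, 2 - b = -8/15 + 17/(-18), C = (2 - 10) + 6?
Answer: -18/3031 ≈ -0.0059386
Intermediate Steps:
C = -2 (C = -8 + 6 = -2)
b = 313/90 (b = 2 - (-8/15 + 17/(-18)) = 2 - (-8*1/15 + 17*(-1/18)) = 2 - (-8/15 - 17/18) = 2 - 1*(-133/90) = 2 + 133/90 = 313/90 ≈ 3.4778)
H(Q, r) = -5 (H(Q, r) = 3 - 8 = -5)
q = -313/18 (q = (313/90)*(-5) = -313/18 ≈ -17.389)
D = -3031/18 (D = -313/18 - 1*151 = -313/18 - 151 = -3031/18 ≈ -168.39)
1/D = 1/(-3031/18) = -18/3031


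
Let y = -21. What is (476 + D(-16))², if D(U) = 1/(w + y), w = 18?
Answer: 2036329/9 ≈ 2.2626e+5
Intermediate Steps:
D(U) = -⅓ (D(U) = 1/(18 - 21) = 1/(-3) = -⅓)
(476 + D(-16))² = (476 - ⅓)² = (1427/3)² = 2036329/9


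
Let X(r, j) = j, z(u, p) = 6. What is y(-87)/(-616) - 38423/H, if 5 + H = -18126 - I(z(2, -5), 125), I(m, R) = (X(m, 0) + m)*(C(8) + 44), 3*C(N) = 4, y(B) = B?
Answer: 328177/147224 ≈ 2.2291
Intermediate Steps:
C(N) = 4/3 (C(N) = (⅓)*4 = 4/3)
I(m, R) = 136*m/3 (I(m, R) = (0 + m)*(4/3 + 44) = m*(136/3) = 136*m/3)
H = -18403 (H = -5 + (-18126 - 136*6/3) = -5 + (-18126 - 1*272) = -5 + (-18126 - 272) = -5 - 18398 = -18403)
y(-87)/(-616) - 38423/H = -87/(-616) - 38423/(-18403) = -87*(-1/616) - 38423*(-1/18403) = 87/616 + 499/239 = 328177/147224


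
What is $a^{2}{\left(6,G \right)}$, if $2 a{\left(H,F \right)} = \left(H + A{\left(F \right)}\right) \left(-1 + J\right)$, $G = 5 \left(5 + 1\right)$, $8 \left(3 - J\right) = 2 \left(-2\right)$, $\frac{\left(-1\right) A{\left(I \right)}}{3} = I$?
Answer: $11025$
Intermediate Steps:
$A{\left(I \right)} = - 3 I$
$J = \frac{7}{2}$ ($J = 3 - \frac{2 \left(-2\right)}{8} = 3 - - \frac{1}{2} = 3 + \frac{1}{2} = \frac{7}{2} \approx 3.5$)
$G = 30$ ($G = 5 \cdot 6 = 30$)
$a{\left(H,F \right)} = - \frac{15 F}{4} + \frac{5 H}{4}$ ($a{\left(H,F \right)} = \frac{\left(H - 3 F\right) \left(-1 + \frac{7}{2}\right)}{2} = \frac{\left(H - 3 F\right) \frac{5}{2}}{2} = \frac{- \frac{15 F}{2} + \frac{5 H}{2}}{2} = - \frac{15 F}{4} + \frac{5 H}{4}$)
$a^{2}{\left(6,G \right)} = \left(\left(- \frac{15}{4}\right) 30 + \frac{5}{4} \cdot 6\right)^{2} = \left(- \frac{225}{2} + \frac{15}{2}\right)^{2} = \left(-105\right)^{2} = 11025$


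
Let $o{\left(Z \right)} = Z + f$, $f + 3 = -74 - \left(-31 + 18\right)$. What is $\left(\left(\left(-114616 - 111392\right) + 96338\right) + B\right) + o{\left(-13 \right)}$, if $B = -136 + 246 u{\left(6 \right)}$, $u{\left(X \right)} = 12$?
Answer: $-126931$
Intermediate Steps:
$f = -64$ ($f = -3 - 61 = -64$)
$o{\left(Z \right)} = -64 + Z$ ($o{\left(Z \right)} = Z - 64 = -64 + Z$)
$B = 2816$ ($B = -136 + 246 \cdot 12 = -136 + 2952 = 2816$)
$\left(\left(\left(-114616 - 111392\right) + 96338\right) + B\right) + o{\left(-13 \right)} = \left(\left(\left(-114616 - 111392\right) + 96338\right) + 2816\right) - 77 = \left(\left(-226008 + 96338\right) + 2816\right) - 77 = \left(-129670 + 2816\right) - 77 = -126854 - 77 = -126931$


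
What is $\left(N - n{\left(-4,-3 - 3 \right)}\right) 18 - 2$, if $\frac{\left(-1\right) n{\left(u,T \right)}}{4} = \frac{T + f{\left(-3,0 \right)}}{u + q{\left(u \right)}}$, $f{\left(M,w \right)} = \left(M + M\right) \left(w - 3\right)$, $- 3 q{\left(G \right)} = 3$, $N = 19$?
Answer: $\frac{836}{5} \approx 167.2$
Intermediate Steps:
$q{\left(G \right)} = -1$ ($q{\left(G \right)} = \left(- \frac{1}{3}\right) 3 = -1$)
$f{\left(M,w \right)} = 2 M \left(-3 + w\right)$
$n{\left(u,T \right)} = - \frac{4 \left(18 + T\right)}{-1 + u}$ ($n{\left(u,T \right)} = - 4 \frac{T + 2 \left(-3\right) \left(-3 + 0\right)}{u - 1} = - 4 \frac{T + 2 \left(-3\right) \left(-3\right)}{-1 + u} = - 4 \frac{T + 18}{-1 + u} = - 4 \frac{18 + T}{-1 + u} = - \frac{4 \left(18 + T\right)}{-1 + u}$)
$\left(N - n{\left(-4,-3 - 3 \right)}\right) 18 - 2 = \left(19 - \frac{4 \left(-18 - \left(-3 - 3\right)\right)}{-1 - 4}\right) 18 - 2 = \left(19 - \frac{4 \left(-18 - -6\right)}{-5}\right) 18 - 2 = \left(19 - 4 \left(- \frac{1}{5}\right) \left(-18 + 6\right)\right) 18 - 2 = \left(19 - 4 \left(- \frac{1}{5}\right) \left(-12\right)\right) 18 - 2 = \left(19 - \frac{48}{5}\right) 18 - 2 = \frac{47}{5} \cdot 18 - 2 = \frac{846}{5} - 2 = \frac{836}{5}$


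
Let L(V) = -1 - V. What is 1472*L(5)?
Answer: -8832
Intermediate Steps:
1472*L(5) = 1472*(-1 - 1*5) = 1472*(-1 - 5) = 1472*(-6) = -8832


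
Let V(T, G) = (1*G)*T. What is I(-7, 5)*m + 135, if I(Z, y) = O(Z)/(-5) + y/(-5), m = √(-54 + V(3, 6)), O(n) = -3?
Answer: 135 - 12*I/5 ≈ 135.0 - 2.4*I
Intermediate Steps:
V(T, G) = G*T
m = 6*I (m = √(-54 + 6*3) = √(-54 + 18) = √(-36) = 6*I ≈ 6.0*I)
I(Z, y) = ⅗ - y/5 (I(Z, y) = -3/(-5) + y/(-5) = -3*(-⅕) + y*(-⅕) = ⅗ - y/5)
I(-7, 5)*m + 135 = (⅗ - ⅕*5)*(6*I) + 135 = (⅗ - 1)*(6*I) + 135 = -12*I/5 + 135 = 135 - 12*I/5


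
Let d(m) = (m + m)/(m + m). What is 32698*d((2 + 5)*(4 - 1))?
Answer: 32698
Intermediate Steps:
d(m) = 1 (d(m) = (2*m)/((2*m)) = (2*m)*(1/(2*m)) = 1)
32698*d((2 + 5)*(4 - 1)) = 32698*1 = 32698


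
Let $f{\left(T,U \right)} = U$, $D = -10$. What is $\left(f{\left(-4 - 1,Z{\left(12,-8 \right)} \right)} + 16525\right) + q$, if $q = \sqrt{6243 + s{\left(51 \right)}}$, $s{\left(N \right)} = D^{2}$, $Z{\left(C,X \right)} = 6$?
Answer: $16531 + \sqrt{6343} \approx 16611.0$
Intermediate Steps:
$s{\left(N \right)} = 100$ ($s{\left(N \right)} = \left(-10\right)^{2} = 100$)
$q = \sqrt{6343}$ ($q = \sqrt{6243 + 100} = \sqrt{6343} \approx 79.643$)
$\left(f{\left(-4 - 1,Z{\left(12,-8 \right)} \right)} + 16525\right) + q = \left(6 + 16525\right) + \sqrt{6343} = 16531 + \sqrt{6343}$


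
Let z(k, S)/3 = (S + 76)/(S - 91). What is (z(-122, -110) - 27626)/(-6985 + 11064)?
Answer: -1850908/273293 ≈ -6.7726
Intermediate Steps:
z(k, S) = 3*(76 + S)/(-91 + S) (z(k, S) = 3*((S + 76)/(S - 91)) = 3*((76 + S)/(-91 + S)) = 3*(76 + S)/(-91 + S))
(z(-122, -110) - 27626)/(-6985 + 11064) = (3*(76 - 110)/(-91 - 110) - 27626)/(-6985 + 11064) = (3*(-34)/(-201) - 27626)/4079 = (3*(-1/201)*(-34) - 27626)*(1/4079) = (34/67 - 27626)*(1/4079) = -1850908/67*1/4079 = -1850908/273293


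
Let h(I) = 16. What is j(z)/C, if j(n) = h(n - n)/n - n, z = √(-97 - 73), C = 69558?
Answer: -31*I*√170/1970810 ≈ -0.00020509*I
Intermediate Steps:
z = I*√170 (z = √(-170) = I*√170 ≈ 13.038*I)
j(n) = -n + 16/n (j(n) = 16/n - n = -n + 16/n)
j(z)/C = (-I*√170 + 16/((I*√170)))/69558 = (-I*√170 + 16*(-I*√170/170))*(1/69558) = (-I*√170 - 8*I*√170/85)*(1/69558) = -93*I*√170/85*(1/69558) = -31*I*√170/1970810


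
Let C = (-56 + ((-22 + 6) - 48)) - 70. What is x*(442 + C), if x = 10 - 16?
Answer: -1512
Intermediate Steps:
x = -6
C = -190 (C = (-56 + (-16 - 48)) - 70 = (-56 - 64) - 70 = -120 - 70 = -190)
x*(442 + C) = -6*(442 - 190) = -6*252 = -1512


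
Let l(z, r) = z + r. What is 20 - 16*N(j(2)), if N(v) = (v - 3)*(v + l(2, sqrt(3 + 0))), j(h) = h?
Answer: 84 + 16*sqrt(3) ≈ 111.71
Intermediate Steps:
l(z, r) = r + z
N(v) = (-3 + v)*(2 + v + sqrt(3)) (N(v) = (v - 3)*(v + (sqrt(3 + 0) + 2)) = (-3 + v)*(v + (sqrt(3) + 2)) = (-3 + v)*(v + (2 + sqrt(3))) = (-3 + v)*(2 + v + sqrt(3)))
20 - 16*N(j(2)) = 20 - 16*(-6 + 2**2 - 1*2 - 3*sqrt(3) + 2*sqrt(3)) = 20 - 16*(-6 + 4 - 2 - 3*sqrt(3) + 2*sqrt(3)) = 20 - 16*(-4 - sqrt(3)) = 20 + (64 + 16*sqrt(3)) = 84 + 16*sqrt(3)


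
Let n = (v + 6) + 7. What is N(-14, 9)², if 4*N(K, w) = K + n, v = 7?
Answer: 9/4 ≈ 2.2500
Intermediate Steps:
n = 20 (n = (7 + 6) + 7 = 13 + 7 = 20)
N(K, w) = 5 + K/4 (N(K, w) = (K + 20)/4 = (20 + K)/4 = 5 + K/4)
N(-14, 9)² = (5 + (¼)*(-14))² = (5 - 7/2)² = (3/2)² = 9/4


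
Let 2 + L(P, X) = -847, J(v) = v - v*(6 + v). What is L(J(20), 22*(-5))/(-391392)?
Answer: 283/130464 ≈ 0.0021692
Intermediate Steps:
J(v) = v - v*(6 + v)
L(P, X) = -849 (L(P, X) = -2 - 847 = -849)
L(J(20), 22*(-5))/(-391392) = -849/(-391392) = -849*(-1/391392) = 283/130464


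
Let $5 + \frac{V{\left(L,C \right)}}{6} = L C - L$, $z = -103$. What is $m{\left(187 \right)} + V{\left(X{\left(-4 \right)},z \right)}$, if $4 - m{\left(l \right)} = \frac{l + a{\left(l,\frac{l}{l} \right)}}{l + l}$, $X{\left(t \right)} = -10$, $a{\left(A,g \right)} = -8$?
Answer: $\frac{2323857}{374} \approx 6213.5$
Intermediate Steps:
$V{\left(L,C \right)} = -30 - 6 L + 6 C L$ ($V{\left(L,C \right)} = -30 + 6 \left(L C - L\right) = -30 + 6 \left(C L - L\right) = -30 + 6 \left(- L + C L\right) = -30 + \left(- 6 L + 6 C L\right) = -30 - 6 L + 6 C L$)
$m{\left(l \right)} = 4 - \frac{-8 + l}{2 l}$ ($m{\left(l \right)} = 4 - \frac{l - 8}{l + l} = 4 - \frac{-8 + l}{2 l}$)
$m{\left(187 \right)} + V{\left(X{\left(-4 \right)},z \right)} = \left(\frac{7}{2} + \frac{4}{187}\right) - \left(-30 - 6180\right) = \left(\frac{7}{2} + 4 \cdot \frac{1}{187}\right) + \left(-30 + 60 + 6180\right) = \left(\frac{7}{2} + \frac{4}{187}\right) + 6210 = \frac{1317}{374} + 6210 = \frac{2323857}{374}$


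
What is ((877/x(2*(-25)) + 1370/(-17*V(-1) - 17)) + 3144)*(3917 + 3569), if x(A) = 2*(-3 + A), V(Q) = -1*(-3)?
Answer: 21014227582/901 ≈ 2.3323e+7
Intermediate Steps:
V(Q) = 3
x(A) = -6 + 2*A
((877/x(2*(-25)) + 1370/(-17*V(-1) - 17)) + 3144)*(3917 + 3569) = ((877/(-6 + 2*(2*(-25))) + 1370/(-17*3 - 17)) + 3144)*(3917 + 3569) = ((877/(-6 + 2*(-50)) + 1370/(-51 - 17)) + 3144)*7486 = ((877/(-6 - 100) + 1370/(-68)) + 3144)*7486 = ((877/(-106) + 1370*(-1/68)) + 3144)*7486 = ((877*(-1/106) - 685/34) + 3144)*7486 = ((-877/106 - 685/34) + 3144)*7486 = (-25607/901 + 3144)*7486 = (2807137/901)*7486 = 21014227582/901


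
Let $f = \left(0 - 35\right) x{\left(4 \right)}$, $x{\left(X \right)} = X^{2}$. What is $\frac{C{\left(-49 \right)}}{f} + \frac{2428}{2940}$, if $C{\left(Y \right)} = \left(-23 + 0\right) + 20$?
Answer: $\frac{1955}{2352} \approx 0.83121$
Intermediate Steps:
$C{\left(Y \right)} = -3$ ($C{\left(Y \right)} = -23 + 20 = -3$)
$f = -560$ ($f = \left(0 - 35\right) 4^{2} = \left(-35\right) 16 = -560$)
$\frac{C{\left(-49 \right)}}{f} + \frac{2428}{2940} = - \frac{3}{-560} + \frac{2428}{2940} = \left(-3\right) \left(- \frac{1}{560}\right) + 2428 \cdot \frac{1}{2940} = \frac{3}{560} + \frac{607}{735} = \frac{1955}{2352}$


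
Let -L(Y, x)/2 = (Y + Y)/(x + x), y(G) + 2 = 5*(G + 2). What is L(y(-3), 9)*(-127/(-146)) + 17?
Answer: 12058/657 ≈ 18.353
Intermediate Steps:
y(G) = 8 + 5*G (y(G) = -2 + 5*(G + 2) = -2 + 5*(2 + G) = -2 + (10 + 5*G) = 8 + 5*G)
L(Y, x) = -2*Y/x (L(Y, x) = -2*(Y + Y)/(x + x) = -2*2*Y/(2*x) = -2*2*Y*1/(2*x) = -2*Y/x)
L(y(-3), 9)*(-127/(-146)) + 17 = (-2*(8 + 5*(-3))/9)*(-127/(-146)) + 17 = (-2*(8 - 15)*⅑)*(-127*(-1/146)) + 17 = -2*(-7)*⅑*(127/146) + 17 = (14/9)*(127/146) + 17 = 889/657 + 17 = 12058/657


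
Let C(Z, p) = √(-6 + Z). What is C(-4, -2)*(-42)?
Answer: -42*I*√10 ≈ -132.82*I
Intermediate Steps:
C(-4, -2)*(-42) = √(-6 - 4)*(-42) = √(-10)*(-42) = (I*√10)*(-42) = -42*I*√10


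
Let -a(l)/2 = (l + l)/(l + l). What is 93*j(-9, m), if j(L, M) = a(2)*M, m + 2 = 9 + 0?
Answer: -1302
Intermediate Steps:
m = 7 (m = -2 + (9 + 0) = -2 + 9 = 7)
a(l) = -2 (a(l) = -2*(l + l)/(l + l) = -2*2*l/(2*l) = -2*2*l*1/(2*l) = -2*1 = -2)
j(L, M) = -2*M
93*j(-9, m) = 93*(-2*7) = 93*(-14) = -1302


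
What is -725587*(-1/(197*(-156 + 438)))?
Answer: 725587/55554 ≈ 13.061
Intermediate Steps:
-725587*(-1/(197*(-156 + 438))) = -725587/((-197*282)) = -725587/(-55554) = -725587*(-1/55554) = 725587/55554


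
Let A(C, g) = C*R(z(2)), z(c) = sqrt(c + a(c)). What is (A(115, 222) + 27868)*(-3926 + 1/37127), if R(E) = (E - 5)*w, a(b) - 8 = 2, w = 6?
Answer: -3559182355218/37127 - 201149629380*sqrt(3)/37127 ≈ -1.0525e+8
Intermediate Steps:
a(b) = 10 (a(b) = 8 + 2 = 10)
z(c) = sqrt(10 + c) (z(c) = sqrt(c + 10) = sqrt(10 + c))
R(E) = -30 + 6*E (R(E) = (E - 5)*6 = (-5 + E)*6 = -30 + 6*E)
A(C, g) = C*(-30 + 12*sqrt(3)) (A(C, g) = C*(-30 + 6*sqrt(10 + 2)) = C*(-30 + 6*sqrt(12)) = C*(-30 + 6*(2*sqrt(3))) = C*(-30 + 12*sqrt(3)))
(A(115, 222) + 27868)*(-3926 + 1/37127) = (6*115*(-5 + 2*sqrt(3)) + 27868)*(-3926 + 1/37127) = ((-3450 + 1380*sqrt(3)) + 27868)*(-3926 + 1/37127) = (24418 + 1380*sqrt(3))*(-145760601/37127) = -3559182355218/37127 - 201149629380*sqrt(3)/37127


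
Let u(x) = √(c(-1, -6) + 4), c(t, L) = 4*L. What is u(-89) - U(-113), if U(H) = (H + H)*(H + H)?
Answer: -51076 + 2*I*√5 ≈ -51076.0 + 4.4721*I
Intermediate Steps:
U(H) = 4*H² (U(H) = (2*H)*(2*H) = 4*H²)
u(x) = 2*I*√5 (u(x) = √(4*(-6) + 4) = √(-24 + 4) = √(-20) = 2*I*√5)
u(-89) - U(-113) = 2*I*√5 - 4*(-113)² = 2*I*√5 - 4*12769 = 2*I*√5 - 1*51076 = 2*I*√5 - 51076 = -51076 + 2*I*√5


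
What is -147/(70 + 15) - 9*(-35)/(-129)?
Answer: -15246/3655 ≈ -4.1713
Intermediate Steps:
-147/(70 + 15) - 9*(-35)/(-129) = -147/85 + 315*(-1/129) = -147*1/85 - 105/43 = -147/85 - 105/43 = -15246/3655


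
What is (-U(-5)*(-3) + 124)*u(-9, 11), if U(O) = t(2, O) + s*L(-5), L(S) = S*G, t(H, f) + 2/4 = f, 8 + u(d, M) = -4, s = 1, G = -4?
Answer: -2010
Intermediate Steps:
u(d, M) = -12 (u(d, M) = -8 - 4 = -12)
t(H, f) = -½ + f
L(S) = -4*S (L(S) = S*(-4) = -4*S)
U(O) = 39/2 + O (U(O) = (-½ + O) + 1*(-4*(-5)) = (-½ + O) + 1*20 = (-½ + O) + 20 = 39/2 + O)
(-U(-5)*(-3) + 124)*u(-9, 11) = (-(39/2 - 5)*(-3) + 124)*(-12) = (-1*29/2*(-3) + 124)*(-12) = (-29/2*(-3) + 124)*(-12) = (87/2 + 124)*(-12) = (335/2)*(-12) = -2010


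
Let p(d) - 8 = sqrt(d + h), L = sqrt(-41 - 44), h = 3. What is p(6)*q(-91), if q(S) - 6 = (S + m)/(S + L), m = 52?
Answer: 591195/8366 + 429*I*sqrt(85)/8366 ≈ 70.666 + 0.47277*I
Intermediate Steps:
L = I*sqrt(85) (L = sqrt(-85) = I*sqrt(85) ≈ 9.2195*I)
p(d) = 8 + sqrt(3 + d) (p(d) = 8 + sqrt(d + 3) = 8 + sqrt(3 + d))
q(S) = 6 + (52 + S)/(S + I*sqrt(85)) (q(S) = 6 + (S + 52)/(S + I*sqrt(85)) = 6 + (52 + S)/(S + I*sqrt(85)))
p(6)*q(-91) = (8 + sqrt(3 + 6))*((52 + 7*(-91) + 6*I*sqrt(85))/(-91 + I*sqrt(85))) = (8 + sqrt(9))*((52 - 637 + 6*I*sqrt(85))/(-91 + I*sqrt(85))) = (8 + 3)*((-585 + 6*I*sqrt(85))/(-91 + I*sqrt(85))) = 11*((-585 + 6*I*sqrt(85))/(-91 + I*sqrt(85))) = 11*(-585 + 6*I*sqrt(85))/(-91 + I*sqrt(85))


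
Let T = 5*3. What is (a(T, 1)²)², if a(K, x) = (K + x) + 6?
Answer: 234256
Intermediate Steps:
T = 15
a(K, x) = 6 + K + x
(a(T, 1)²)² = ((6 + 15 + 1)²)² = (22²)² = 484² = 234256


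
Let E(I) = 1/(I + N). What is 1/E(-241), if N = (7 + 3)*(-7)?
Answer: -311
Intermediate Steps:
N = -70 (N = 10*(-7) = -70)
E(I) = 1/(-70 + I) (E(I) = 1/(I - 70) = 1/(-70 + I))
1/E(-241) = 1/(1/(-70 - 241)) = 1/(1/(-311)) = 1/(-1/311) = -311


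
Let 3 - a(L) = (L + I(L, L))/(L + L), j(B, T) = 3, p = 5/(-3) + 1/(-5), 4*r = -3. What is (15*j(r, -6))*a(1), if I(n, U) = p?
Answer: 309/2 ≈ 154.50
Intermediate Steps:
r = -¾ (r = (¼)*(-3) = -¾ ≈ -0.75000)
p = -28/15 (p = 5*(-⅓) + 1*(-⅕) = -5/3 - ⅕ = -28/15 ≈ -1.8667)
I(n, U) = -28/15
a(L) = 3 - (-28/15 + L)/(2*L) (a(L) = 3 - (L - 28/15)/(L + L) = 3 - (-28/15 + L)/(2*L))
(15*j(r, -6))*a(1) = (15*3)*((1/30)*(28 + 75*1)/1) = 45*((1/30)*1*(28 + 75)) = 45*((1/30)*1*103) = 45*(103/30) = 309/2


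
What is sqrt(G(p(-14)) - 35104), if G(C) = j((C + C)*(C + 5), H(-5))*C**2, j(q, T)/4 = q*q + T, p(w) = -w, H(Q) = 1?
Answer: 4*sqrt(13866031) ≈ 14895.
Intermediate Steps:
j(q, T) = 4*T + 4*q**2 (j(q, T) = 4*(q*q + T) = 4*(q**2 + T) = 4*(T + q**2) = 4*T + 4*q**2)
G(C) = C**2*(4 + 16*C**2*(5 + C)**2) (G(C) = (4*1 + 4*((C + C)*(C + 5))**2)*C**2 = (4 + 4*((2*C)*(5 + C))**2)*C**2 = (4 + 4*(2*C*(5 + C))**2)*C**2 = (4 + 4*(4*C**2*(5 + C)**2))*C**2 = (4 + 16*C**2*(5 + C)**2)*C**2 = C**2*(4 + 16*C**2*(5 + C)**2))
sqrt(G(p(-14)) - 35104) = sqrt((-1*(-14))**2*(4 + 16*(-1*(-14))**2*(5 - 1*(-14))**2) - 35104) = sqrt(14**2*(4 + 16*14**2*(5 + 14)**2) - 35104) = sqrt(196*(4 + 16*196*19**2) - 35104) = sqrt(196*(4 + 16*196*361) - 35104) = sqrt(196*(4 + 1132096) - 35104) = sqrt(196*1132100 - 35104) = sqrt(221891600 - 35104) = sqrt(221856496) = 4*sqrt(13866031)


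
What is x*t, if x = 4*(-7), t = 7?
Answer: -196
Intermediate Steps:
x = -28
x*t = -28*7 = -196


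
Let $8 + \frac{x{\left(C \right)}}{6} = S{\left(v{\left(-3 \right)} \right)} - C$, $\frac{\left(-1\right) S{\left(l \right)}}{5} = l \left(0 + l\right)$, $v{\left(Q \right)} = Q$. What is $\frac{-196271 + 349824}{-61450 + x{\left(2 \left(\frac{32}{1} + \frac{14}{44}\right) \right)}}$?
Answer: $- \frac{1689083}{683714} \approx -2.4705$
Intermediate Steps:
$S{\left(l \right)} = - 5 l^{2}$ ($S{\left(l \right)} = - 5 l \left(0 + l\right) = - 5 l l = - 5 l^{2}$)
$x{\left(C \right)} = -318 - 6 C$ ($x{\left(C \right)} = -48 + 6 \left(- 5 \left(-3\right)^{2} - C\right) = -48 + 6 \left(\left(-5\right) 9 - C\right) = -48 + 6 \left(-45 - C\right) = -48 - \left(270 + 6 C\right) = -318 - 6 C$)
$\frac{-196271 + 349824}{-61450 + x{\left(2 \left(\frac{32}{1} + \frac{14}{44}\right) \right)}} = \frac{-196271 + 349824}{-61450 - \left(318 + 6 \cdot 2 \left(\frac{32}{1} + \frac{14}{44}\right)\right)} = \frac{153553}{-61450 - \left(318 + 6 \cdot 2 \left(32 \cdot 1 + 14 \cdot \frac{1}{44}\right)\right)} = \frac{153553}{-61450 - \left(318 + 6 \cdot 2 \left(32 + \frac{7}{22}\right)\right)} = \frac{153553}{-61450 - \left(318 + 6 \cdot 2 \cdot \frac{711}{22}\right)} = \frac{153553}{-61450 - \frac{7764}{11}} = \frac{153553}{- \frac{683714}{11}} = 153553 \left(- \frac{11}{683714}\right) = - \frac{1689083}{683714}$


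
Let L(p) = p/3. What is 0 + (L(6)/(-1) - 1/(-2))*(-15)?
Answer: 45/2 ≈ 22.500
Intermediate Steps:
L(p) = p/3 (L(p) = p*(1/3) = p/3)
0 + (L(6)/(-1) - 1/(-2))*(-15) = 0 + (((1/3)*6)/(-1) - 1/(-2))*(-15) = 0 + (2*(-1) - 1*(-1/2))*(-15) = 0 + (-2 + 1/2)*(-15) = 0 - 3/2*(-15) = 0 + 45/2 = 45/2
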